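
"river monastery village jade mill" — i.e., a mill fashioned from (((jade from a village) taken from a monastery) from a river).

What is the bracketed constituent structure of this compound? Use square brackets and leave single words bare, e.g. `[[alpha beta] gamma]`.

[[river [monastery [village jade]]] mill]

Whole compound: head "mill", modifier "river monastery village jade".
Inside "river monastery village jade": head "jade" (specifically "monastery village jade"), modifier "river".
Inside "monastery village jade": head "jade" (specifically "village jade"), modifier "monastery".
Inside "village jade": head "jade", modifier "village".
Assembled: [[river [monastery [village jade]]] mill].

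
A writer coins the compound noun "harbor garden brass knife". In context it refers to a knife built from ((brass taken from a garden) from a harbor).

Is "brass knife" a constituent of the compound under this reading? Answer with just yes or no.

The top-level split is [harbor garden brass] [knife]; the full structure is [[harbor [garden brass]] knife].
"brass knife" straddles a constituent boundary, so it is not a single unit.

no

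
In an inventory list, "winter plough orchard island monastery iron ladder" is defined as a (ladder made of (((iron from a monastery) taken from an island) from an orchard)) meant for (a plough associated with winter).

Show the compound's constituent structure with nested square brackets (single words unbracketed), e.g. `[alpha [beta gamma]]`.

Whole compound: head "ladder" (specifically "orchard island monastery iron ladder"), modifier "winter plough".
Within "winter plough", the head is "plough" and the modifier is "winter".
Within "orchard island monastery iron ladder", the head is "ladder" and the modifier is "orchard island monastery iron".
Within "orchard island monastery iron", the head is "iron" (specifically "island monastery iron") and the modifier is "orchard".
Within "island monastery iron", the head is "iron" (specifically "monastery iron") and the modifier is "island".
Within "monastery iron", the head is "iron" and the modifier is "monastery".
So the structure is [[winter plough] [[orchard [island [monastery iron]]] ladder]].

[[winter plough] [[orchard [island [monastery iron]]] ladder]]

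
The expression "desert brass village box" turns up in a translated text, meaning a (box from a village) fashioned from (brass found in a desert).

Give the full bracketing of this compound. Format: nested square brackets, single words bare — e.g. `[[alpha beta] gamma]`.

Overall it is a kind of box (specifically "village box"); the modifier is "desert brass".
Inside "desert brass": head "brass", modifier "desert".
Inside "village box": head "box", modifier "village".
So the structure is [[desert brass] [village box]].

[[desert brass] [village box]]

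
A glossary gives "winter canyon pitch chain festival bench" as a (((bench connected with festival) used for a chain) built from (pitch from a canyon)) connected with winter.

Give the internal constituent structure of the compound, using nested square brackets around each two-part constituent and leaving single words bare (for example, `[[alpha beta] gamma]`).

Whole compound: head "bench" (specifically "canyon pitch chain festival bench"), modifier "winter".
Within "canyon pitch chain festival bench", the head is "bench" (specifically "chain festival bench") and the modifier is "canyon pitch".
Within "canyon pitch", the head is "pitch" and the modifier is "canyon".
Within "chain festival bench", the head is "bench" (specifically "festival bench") and the modifier is "chain".
Within "festival bench", the head is "bench" and the modifier is "festival".
Putting it together: [winter [[canyon pitch] [chain [festival bench]]]].

[winter [[canyon pitch] [chain [festival bench]]]]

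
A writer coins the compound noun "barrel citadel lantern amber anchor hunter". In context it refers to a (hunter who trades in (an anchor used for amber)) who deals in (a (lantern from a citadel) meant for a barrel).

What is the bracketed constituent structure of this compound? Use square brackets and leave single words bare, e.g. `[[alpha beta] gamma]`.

Whole compound: head "hunter" (specifically "amber anchor hunter"), modifier "barrel citadel lantern".
Within "barrel citadel lantern", the head is "lantern" (specifically "citadel lantern") and the modifier is "barrel".
Within "citadel lantern", the head is "lantern" and the modifier is "citadel".
Within "amber anchor hunter", the head is "hunter" and the modifier is "amber anchor".
Within "amber anchor", the head is "anchor" and the modifier is "amber".
So the structure is [[barrel [citadel lantern]] [[amber anchor] hunter]].

[[barrel [citadel lantern]] [[amber anchor] hunter]]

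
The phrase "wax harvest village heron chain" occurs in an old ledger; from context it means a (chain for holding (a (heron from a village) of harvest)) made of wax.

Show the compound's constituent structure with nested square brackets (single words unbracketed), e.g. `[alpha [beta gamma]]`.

[wax [[harvest [village heron]] chain]]

At the top level: head "chain" (specifically "harvest village heron chain"); modifier "wax".
"harvest village heron chain" → head "chain", modifier "harvest village heron".
"harvest village heron" → head "heron" (specifically "village heron"), modifier "harvest".
"village heron" → head "heron", modifier "village".
Putting it together: [wax [[harvest [village heron]] chain]].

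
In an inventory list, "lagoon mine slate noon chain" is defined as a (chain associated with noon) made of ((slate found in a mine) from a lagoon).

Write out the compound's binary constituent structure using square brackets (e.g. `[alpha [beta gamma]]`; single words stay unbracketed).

[[lagoon [mine slate]] [noon chain]]

The outermost head in the paraphrase is "chain" (specifically "noon chain"), modified by "lagoon mine slate".
Within "lagoon mine slate", the head is "slate" (specifically "mine slate") and the modifier is "lagoon".
Within "mine slate", the head is "slate" and the modifier is "mine".
Within "noon chain", the head is "chain" and the modifier is "noon".
Assembled: [[lagoon [mine slate]] [noon chain]].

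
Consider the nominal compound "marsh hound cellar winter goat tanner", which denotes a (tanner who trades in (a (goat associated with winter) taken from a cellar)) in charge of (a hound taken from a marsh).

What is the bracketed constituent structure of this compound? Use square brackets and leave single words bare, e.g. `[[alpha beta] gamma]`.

[[marsh hound] [[cellar [winter goat]] tanner]]

Whole compound: head "tanner" (specifically "cellar winter goat tanner"), modifier "marsh hound".
Within "marsh hound", the head is "hound" and the modifier is "marsh".
Within "cellar winter goat tanner", the head is "tanner" and the modifier is "cellar winter goat".
Within "cellar winter goat", the head is "goat" (specifically "winter goat") and the modifier is "cellar".
Within "winter goat", the head is "goat" and the modifier is "winter".
So the structure is [[marsh hound] [[cellar [winter goat]] tanner]].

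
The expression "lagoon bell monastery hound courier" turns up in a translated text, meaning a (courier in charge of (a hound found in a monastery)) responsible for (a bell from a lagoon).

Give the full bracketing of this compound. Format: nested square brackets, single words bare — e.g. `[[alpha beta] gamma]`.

At the top level: head "courier" (specifically "monastery hound courier"); modifier "lagoon bell".
"lagoon bell" → head "bell", modifier "lagoon".
"monastery hound courier" → head "courier", modifier "monastery hound".
"monastery hound" → head "hound", modifier "monastery".
Assembled: [[lagoon bell] [[monastery hound] courier]].

[[lagoon bell] [[monastery hound] courier]]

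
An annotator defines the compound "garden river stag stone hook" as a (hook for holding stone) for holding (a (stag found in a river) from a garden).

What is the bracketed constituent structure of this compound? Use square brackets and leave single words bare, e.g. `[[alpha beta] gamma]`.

Whole compound: head "hook" (specifically "stone hook"), modifier "garden river stag".
"garden river stag" → head "stag" (specifically "river stag"), modifier "garden".
"river stag" → head "stag", modifier "river".
"stone hook" → head "hook", modifier "stone".
So the structure is [[garden [river stag]] [stone hook]].

[[garden [river stag]] [stone hook]]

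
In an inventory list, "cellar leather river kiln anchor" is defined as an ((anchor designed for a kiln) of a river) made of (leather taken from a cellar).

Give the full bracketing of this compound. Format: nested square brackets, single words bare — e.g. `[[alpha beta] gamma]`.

Whole compound: head "anchor" (specifically "river kiln anchor"), modifier "cellar leather".
Within "cellar leather", the head is "leather" and the modifier is "cellar".
Within "river kiln anchor", the head is "anchor" (specifically "kiln anchor") and the modifier is "river".
Within "kiln anchor", the head is "anchor" and the modifier is "kiln".
Assembled: [[cellar leather] [river [kiln anchor]]].

[[cellar leather] [river [kiln anchor]]]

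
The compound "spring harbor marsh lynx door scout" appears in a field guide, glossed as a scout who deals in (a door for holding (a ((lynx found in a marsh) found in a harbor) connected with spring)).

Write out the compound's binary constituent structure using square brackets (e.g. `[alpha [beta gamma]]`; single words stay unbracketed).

[[[spring [harbor [marsh lynx]]] door] scout]

Overall it is a kind of scout; the modifier is "spring harbor marsh lynx door".
"spring harbor marsh lynx door" → head "door", modifier "spring harbor marsh lynx".
"spring harbor marsh lynx" → head "lynx" (specifically "harbor marsh lynx"), modifier "spring".
"harbor marsh lynx" → head "lynx" (specifically "marsh lynx"), modifier "harbor".
"marsh lynx" → head "lynx", modifier "marsh".
Assembled: [[[spring [harbor [marsh lynx]]] door] scout].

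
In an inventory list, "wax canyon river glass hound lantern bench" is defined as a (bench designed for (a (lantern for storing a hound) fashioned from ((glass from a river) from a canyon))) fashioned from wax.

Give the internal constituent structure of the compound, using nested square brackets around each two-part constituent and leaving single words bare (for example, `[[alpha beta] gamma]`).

Whole compound: head "bench" (specifically "canyon river glass hound lantern bench"), modifier "wax".
Within "canyon river glass hound lantern bench", the head is "bench" and the modifier is "canyon river glass hound lantern".
Within "canyon river glass hound lantern", the head is "lantern" (specifically "hound lantern") and the modifier is "canyon river glass".
Within "canyon river glass", the head is "glass" (specifically "river glass") and the modifier is "canyon".
Within "river glass", the head is "glass" and the modifier is "river".
Within "hound lantern", the head is "lantern" and the modifier is "hound".
Assembled: [wax [[[canyon [river glass]] [hound lantern]] bench]].

[wax [[[canyon [river glass]] [hound lantern]] bench]]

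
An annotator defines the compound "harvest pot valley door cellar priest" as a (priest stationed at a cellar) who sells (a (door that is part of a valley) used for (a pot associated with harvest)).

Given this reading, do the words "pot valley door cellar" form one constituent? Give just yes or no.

no

The top-level split is [harvest pot valley door] [cellar priest]; the full structure is [[[harvest pot] [valley door]] [cellar priest]].
"pot valley door cellar" straddles a constituent boundary, so it is not a single unit.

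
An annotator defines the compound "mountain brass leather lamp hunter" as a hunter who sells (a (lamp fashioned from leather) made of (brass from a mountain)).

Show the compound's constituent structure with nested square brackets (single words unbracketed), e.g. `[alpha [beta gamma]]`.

[[[mountain brass] [leather lamp]] hunter]

At the top level: head "hunter"; modifier "mountain brass leather lamp".
Inside "mountain brass leather lamp": head "lamp" (specifically "leather lamp"), modifier "mountain brass".
Inside "mountain brass": head "brass", modifier "mountain".
Inside "leather lamp": head "lamp", modifier "leather".
So the structure is [[[mountain brass] [leather lamp]] hunter].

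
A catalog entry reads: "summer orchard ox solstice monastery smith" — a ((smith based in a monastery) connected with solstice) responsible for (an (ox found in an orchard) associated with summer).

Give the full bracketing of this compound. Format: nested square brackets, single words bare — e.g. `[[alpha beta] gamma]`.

The outermost head in the paraphrase is "smith" (specifically "solstice monastery smith"), modified by "summer orchard ox".
"summer orchard ox" → head "ox" (specifically "orchard ox"), modifier "summer".
"orchard ox" → head "ox", modifier "orchard".
"solstice monastery smith" → head "smith" (specifically "monastery smith"), modifier "solstice".
"monastery smith" → head "smith", modifier "monastery".
Putting it together: [[summer [orchard ox]] [solstice [monastery smith]]].

[[summer [orchard ox]] [solstice [monastery smith]]]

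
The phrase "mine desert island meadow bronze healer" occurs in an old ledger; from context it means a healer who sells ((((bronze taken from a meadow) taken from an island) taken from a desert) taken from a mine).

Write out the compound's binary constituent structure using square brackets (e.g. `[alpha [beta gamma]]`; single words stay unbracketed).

[[mine [desert [island [meadow bronze]]]] healer]

Overall it is a kind of healer; the modifier is "mine desert island meadow bronze".
Within "mine desert island meadow bronze", the head is "bronze" (specifically "desert island meadow bronze") and the modifier is "mine".
Within "desert island meadow bronze", the head is "bronze" (specifically "island meadow bronze") and the modifier is "desert".
Within "island meadow bronze", the head is "bronze" (specifically "meadow bronze") and the modifier is "island".
Within "meadow bronze", the head is "bronze" and the modifier is "meadow".
So the structure is [[mine [desert [island [meadow bronze]]]] healer].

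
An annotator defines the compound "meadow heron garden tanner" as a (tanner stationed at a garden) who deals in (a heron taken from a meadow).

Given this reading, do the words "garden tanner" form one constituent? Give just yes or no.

The paraphrase groups the words so that "garden tanner" is one unit: it corresponds to a single parenthesized sub-phrase.
The full structure is [[meadow heron] [garden tanner]], in which [garden tanner] is a constituent.

yes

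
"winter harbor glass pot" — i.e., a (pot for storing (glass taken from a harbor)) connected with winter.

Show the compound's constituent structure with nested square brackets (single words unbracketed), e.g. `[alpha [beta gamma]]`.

[winter [[harbor glass] pot]]

Overall it is a kind of pot (specifically "harbor glass pot"); the modifier is "winter".
"harbor glass pot" → head "pot", modifier "harbor glass".
"harbor glass" → head "glass", modifier "harbor".
Assembled: [winter [[harbor glass] pot]].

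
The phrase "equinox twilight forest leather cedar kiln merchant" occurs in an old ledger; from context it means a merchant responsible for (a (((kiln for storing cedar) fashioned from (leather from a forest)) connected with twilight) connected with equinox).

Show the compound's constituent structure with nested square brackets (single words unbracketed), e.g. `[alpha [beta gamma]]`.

[[equinox [twilight [[forest leather] [cedar kiln]]]] merchant]

Overall it is a kind of merchant; the modifier is "equinox twilight forest leather cedar kiln".
Within "equinox twilight forest leather cedar kiln", the head is "kiln" (specifically "twilight forest leather cedar kiln") and the modifier is "equinox".
Within "twilight forest leather cedar kiln", the head is "kiln" (specifically "forest leather cedar kiln") and the modifier is "twilight".
Within "forest leather cedar kiln", the head is "kiln" (specifically "cedar kiln") and the modifier is "forest leather".
Within "forest leather", the head is "leather" and the modifier is "forest".
Within "cedar kiln", the head is "kiln" and the modifier is "cedar".
So the structure is [[equinox [twilight [[forest leather] [cedar kiln]]]] merchant].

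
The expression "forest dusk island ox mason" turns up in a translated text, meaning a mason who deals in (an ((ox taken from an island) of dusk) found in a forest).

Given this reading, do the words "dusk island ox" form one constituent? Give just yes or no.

yes

The paraphrase groups the words so that "dusk island ox" is one unit: it corresponds to a single parenthesized sub-phrase.
The full structure is [[forest [dusk [island ox]]] mason], in which [dusk island ox] is a constituent.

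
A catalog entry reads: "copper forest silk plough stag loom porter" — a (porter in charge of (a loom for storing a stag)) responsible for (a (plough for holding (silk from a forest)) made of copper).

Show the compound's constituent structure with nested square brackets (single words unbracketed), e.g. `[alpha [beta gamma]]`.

Whole compound: head "porter" (specifically "stag loom porter"), modifier "copper forest silk plough".
Inside "copper forest silk plough": head "plough" (specifically "forest silk plough"), modifier "copper".
Inside "forest silk plough": head "plough", modifier "forest silk".
Inside "forest silk": head "silk", modifier "forest".
Inside "stag loom porter": head "porter", modifier "stag loom".
Inside "stag loom": head "loom", modifier "stag".
Assembled: [[copper [[forest silk] plough]] [[stag loom] porter]].

[[copper [[forest silk] plough]] [[stag loom] porter]]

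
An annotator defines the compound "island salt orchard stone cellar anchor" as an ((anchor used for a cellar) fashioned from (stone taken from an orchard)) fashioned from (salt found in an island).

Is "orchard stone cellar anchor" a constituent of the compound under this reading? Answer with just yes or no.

The paraphrase groups the words so that "orchard stone cellar anchor" is one unit: it corresponds to a single parenthesized sub-phrase.
The full structure is [[island salt] [[orchard stone] [cellar anchor]]], in which [orchard stone cellar anchor] is a constituent.

yes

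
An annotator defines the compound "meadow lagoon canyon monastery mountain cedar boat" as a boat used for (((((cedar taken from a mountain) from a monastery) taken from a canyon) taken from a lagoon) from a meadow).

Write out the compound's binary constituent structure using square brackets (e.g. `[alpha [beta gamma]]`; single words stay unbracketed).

At the top level: head "boat"; modifier "meadow lagoon canyon monastery mountain cedar".
Within "meadow lagoon canyon monastery mountain cedar", the head is "cedar" (specifically "lagoon canyon monastery mountain cedar") and the modifier is "meadow".
Within "lagoon canyon monastery mountain cedar", the head is "cedar" (specifically "canyon monastery mountain cedar") and the modifier is "lagoon".
Within "canyon monastery mountain cedar", the head is "cedar" (specifically "monastery mountain cedar") and the modifier is "canyon".
Within "monastery mountain cedar", the head is "cedar" (specifically "mountain cedar") and the modifier is "monastery".
Within "mountain cedar", the head is "cedar" and the modifier is "mountain".
Assembled: [[meadow [lagoon [canyon [monastery [mountain cedar]]]]] boat].

[[meadow [lagoon [canyon [monastery [mountain cedar]]]]] boat]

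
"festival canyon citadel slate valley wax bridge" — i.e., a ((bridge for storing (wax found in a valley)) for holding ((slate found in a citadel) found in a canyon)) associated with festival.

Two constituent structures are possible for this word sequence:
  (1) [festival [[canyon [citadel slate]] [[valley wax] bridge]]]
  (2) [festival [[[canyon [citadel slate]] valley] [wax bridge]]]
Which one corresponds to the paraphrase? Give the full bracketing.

The paraphrase's head is the "bridge" part ("canyon citadel slate valley wax bridge"); its modifier is "festival".
That top-level split, carried through the inner groups, gives [festival [[canyon [citadel slate]] [[valley wax] bridge]]].

[festival [[canyon [citadel slate]] [[valley wax] bridge]]]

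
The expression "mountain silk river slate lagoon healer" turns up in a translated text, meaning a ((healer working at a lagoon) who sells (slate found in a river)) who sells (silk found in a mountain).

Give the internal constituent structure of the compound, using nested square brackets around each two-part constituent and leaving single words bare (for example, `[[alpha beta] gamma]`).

At the top level: head "healer" (specifically "river slate lagoon healer"); modifier "mountain silk".
"mountain silk" → head "silk", modifier "mountain".
"river slate lagoon healer" → head "healer" (specifically "lagoon healer"), modifier "river slate".
"river slate" → head "slate", modifier "river".
"lagoon healer" → head "healer", modifier "lagoon".
Assembled: [[mountain silk] [[river slate] [lagoon healer]]].

[[mountain silk] [[river slate] [lagoon healer]]]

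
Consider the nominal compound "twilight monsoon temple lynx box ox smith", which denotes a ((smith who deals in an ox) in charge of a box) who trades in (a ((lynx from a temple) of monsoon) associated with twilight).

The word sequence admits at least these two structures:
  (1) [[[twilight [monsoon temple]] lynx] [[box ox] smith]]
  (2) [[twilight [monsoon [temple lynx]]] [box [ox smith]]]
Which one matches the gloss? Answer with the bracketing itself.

The paraphrase's head is the "smith" part ("box ox smith"); its modifier is "twilight monsoon temple lynx".
That top-level split, carried through the inner groups, gives [[twilight [monsoon [temple lynx]]] [box [ox smith]]].

[[twilight [monsoon [temple lynx]]] [box [ox smith]]]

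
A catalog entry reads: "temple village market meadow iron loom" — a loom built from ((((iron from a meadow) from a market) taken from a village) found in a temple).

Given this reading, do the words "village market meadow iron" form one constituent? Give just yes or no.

The paraphrase groups the words so that "village market meadow iron" is one unit: it corresponds to a single parenthesized sub-phrase.
The full structure is [[temple [village [market [meadow iron]]]] loom], in which [village market meadow iron] is a constituent.

yes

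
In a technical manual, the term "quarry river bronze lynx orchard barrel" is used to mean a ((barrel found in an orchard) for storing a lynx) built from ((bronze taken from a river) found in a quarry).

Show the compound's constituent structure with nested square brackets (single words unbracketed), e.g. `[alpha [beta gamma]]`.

[[quarry [river bronze]] [lynx [orchard barrel]]]

At the top level: head "barrel" (specifically "lynx orchard barrel"); modifier "quarry river bronze".
Inside "quarry river bronze": head "bronze" (specifically "river bronze"), modifier "quarry".
Inside "river bronze": head "bronze", modifier "river".
Inside "lynx orchard barrel": head "barrel" (specifically "orchard barrel"), modifier "lynx".
Inside "orchard barrel": head "barrel", modifier "orchard".
So the structure is [[quarry [river bronze]] [lynx [orchard barrel]]].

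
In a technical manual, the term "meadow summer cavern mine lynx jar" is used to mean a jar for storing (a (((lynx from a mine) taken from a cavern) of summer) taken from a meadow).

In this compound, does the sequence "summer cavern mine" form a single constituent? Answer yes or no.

no

The top-level split is [meadow summer cavern mine lynx] [jar]; the full structure is [[meadow [summer [cavern [mine lynx]]]] jar].
"summer cavern mine" straddles a constituent boundary, so it is not a single unit.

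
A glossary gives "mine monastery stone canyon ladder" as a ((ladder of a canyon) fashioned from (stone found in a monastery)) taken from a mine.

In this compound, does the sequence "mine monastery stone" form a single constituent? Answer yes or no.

no

The top-level split is [mine] [monastery stone canyon ladder]; the full structure is [mine [[monastery stone] [canyon ladder]]].
"mine monastery stone" straddles a constituent boundary, so it is not a single unit.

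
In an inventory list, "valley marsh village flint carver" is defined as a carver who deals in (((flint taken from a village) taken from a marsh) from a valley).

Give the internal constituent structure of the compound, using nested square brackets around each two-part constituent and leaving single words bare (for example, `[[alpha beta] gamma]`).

[[valley [marsh [village flint]]] carver]

Whole compound: head "carver", modifier "valley marsh village flint".
Within "valley marsh village flint", the head is "flint" (specifically "marsh village flint") and the modifier is "valley".
Within "marsh village flint", the head is "flint" (specifically "village flint") and the modifier is "marsh".
Within "village flint", the head is "flint" and the modifier is "village".
So the structure is [[valley [marsh [village flint]]] carver].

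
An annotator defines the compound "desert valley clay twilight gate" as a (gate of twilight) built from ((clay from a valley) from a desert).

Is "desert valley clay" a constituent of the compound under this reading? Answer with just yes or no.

The paraphrase groups the words so that "desert valley clay" is one unit: it corresponds to a single parenthesized sub-phrase.
The full structure is [[desert [valley clay]] [twilight gate]], in which [desert valley clay] is a constituent.

yes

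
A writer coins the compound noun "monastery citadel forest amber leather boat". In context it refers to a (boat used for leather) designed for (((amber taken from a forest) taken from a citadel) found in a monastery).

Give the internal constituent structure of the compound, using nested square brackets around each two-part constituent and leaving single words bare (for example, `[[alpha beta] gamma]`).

[[monastery [citadel [forest amber]]] [leather boat]]

Whole compound: head "boat" (specifically "leather boat"), modifier "monastery citadel forest amber".
Inside "monastery citadel forest amber": head "amber" (specifically "citadel forest amber"), modifier "monastery".
Inside "citadel forest amber": head "amber" (specifically "forest amber"), modifier "citadel".
Inside "forest amber": head "amber", modifier "forest".
Inside "leather boat": head "boat", modifier "leather".
Putting it together: [[monastery [citadel [forest amber]]] [leather boat]].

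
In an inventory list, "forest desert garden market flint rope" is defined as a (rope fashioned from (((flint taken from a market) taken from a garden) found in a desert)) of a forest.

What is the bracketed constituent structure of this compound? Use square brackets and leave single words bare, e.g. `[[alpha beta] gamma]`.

[forest [[desert [garden [market flint]]] rope]]

Whole compound: head "rope" (specifically "desert garden market flint rope"), modifier "forest".
Inside "desert garden market flint rope": head "rope", modifier "desert garden market flint".
Inside "desert garden market flint": head "flint" (specifically "garden market flint"), modifier "desert".
Inside "garden market flint": head "flint" (specifically "market flint"), modifier "garden".
Inside "market flint": head "flint", modifier "market".
Assembled: [forest [[desert [garden [market flint]]] rope]].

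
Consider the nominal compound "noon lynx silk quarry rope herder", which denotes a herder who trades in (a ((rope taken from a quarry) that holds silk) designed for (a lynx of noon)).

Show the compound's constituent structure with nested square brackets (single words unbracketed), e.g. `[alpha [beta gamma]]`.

[[[noon lynx] [silk [quarry rope]]] herder]

The outermost head in the paraphrase is "herder", modified by "noon lynx silk quarry rope".
"noon lynx silk quarry rope" → head "rope" (specifically "silk quarry rope"), modifier "noon lynx".
"noon lynx" → head "lynx", modifier "noon".
"silk quarry rope" → head "rope" (specifically "quarry rope"), modifier "silk".
"quarry rope" → head "rope", modifier "quarry".
Assembled: [[[noon lynx] [silk [quarry rope]]] herder].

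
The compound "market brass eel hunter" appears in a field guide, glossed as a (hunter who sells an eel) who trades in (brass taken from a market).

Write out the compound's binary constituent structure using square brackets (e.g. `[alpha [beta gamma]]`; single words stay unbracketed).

[[market brass] [eel hunter]]

The outermost head in the paraphrase is "hunter" (specifically "eel hunter"), modified by "market brass".
Within "market brass", the head is "brass" and the modifier is "market".
Within "eel hunter", the head is "hunter" and the modifier is "eel".
Putting it together: [[market brass] [eel hunter]].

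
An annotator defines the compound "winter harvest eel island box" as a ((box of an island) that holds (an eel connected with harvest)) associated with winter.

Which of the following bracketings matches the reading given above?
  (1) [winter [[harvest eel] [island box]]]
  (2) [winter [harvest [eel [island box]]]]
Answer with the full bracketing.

[winter [[harvest eel] [island box]]]

The paraphrase's head is the "box" part ("harvest eel island box"); its modifier is "winter".
That top-level split, carried through the inner groups, gives [winter [[harvest eel] [island box]]].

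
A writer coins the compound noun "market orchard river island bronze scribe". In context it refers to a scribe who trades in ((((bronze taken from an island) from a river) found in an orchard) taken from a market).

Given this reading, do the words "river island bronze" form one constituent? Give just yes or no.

yes

The paraphrase groups the words so that "river island bronze" is one unit: it corresponds to a single parenthesized sub-phrase.
The full structure is [[market [orchard [river [island bronze]]]] scribe], in which [river island bronze] is a constituent.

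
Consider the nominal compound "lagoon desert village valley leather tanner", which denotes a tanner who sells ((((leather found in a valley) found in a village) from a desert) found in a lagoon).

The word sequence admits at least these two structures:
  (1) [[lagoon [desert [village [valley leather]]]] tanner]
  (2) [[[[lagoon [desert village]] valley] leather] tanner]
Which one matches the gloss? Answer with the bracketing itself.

The paraphrase's head is the "tanner" part ("tanner"); its modifier is "lagoon desert village valley leather".
That top-level split, carried through the inner groups, gives [[lagoon [desert [village [valley leather]]]] tanner].

[[lagoon [desert [village [valley leather]]]] tanner]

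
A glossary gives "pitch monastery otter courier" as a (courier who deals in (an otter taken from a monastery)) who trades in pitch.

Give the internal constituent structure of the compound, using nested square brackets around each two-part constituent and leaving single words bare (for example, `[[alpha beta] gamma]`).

[pitch [[monastery otter] courier]]

At the top level: head "courier" (specifically "monastery otter courier"); modifier "pitch".
Inside "monastery otter courier": head "courier", modifier "monastery otter".
Inside "monastery otter": head "otter", modifier "monastery".
Assembled: [pitch [[monastery otter] courier]].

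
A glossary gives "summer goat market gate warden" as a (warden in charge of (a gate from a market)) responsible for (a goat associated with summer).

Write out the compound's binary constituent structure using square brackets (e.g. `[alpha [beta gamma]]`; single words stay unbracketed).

[[summer goat] [[market gate] warden]]

The outermost head in the paraphrase is "warden" (specifically "market gate warden"), modified by "summer goat".
Within "summer goat", the head is "goat" and the modifier is "summer".
Within "market gate warden", the head is "warden" and the modifier is "market gate".
Within "market gate", the head is "gate" and the modifier is "market".
Assembled: [[summer goat] [[market gate] warden]].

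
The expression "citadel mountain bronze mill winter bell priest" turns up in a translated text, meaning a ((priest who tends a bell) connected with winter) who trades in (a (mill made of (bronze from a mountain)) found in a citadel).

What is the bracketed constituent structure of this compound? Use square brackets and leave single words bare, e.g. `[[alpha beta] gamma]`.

[[citadel [[mountain bronze] mill]] [winter [bell priest]]]

At the top level: head "priest" (specifically "winter bell priest"); modifier "citadel mountain bronze mill".
"citadel mountain bronze mill" → head "mill" (specifically "mountain bronze mill"), modifier "citadel".
"mountain bronze mill" → head "mill", modifier "mountain bronze".
"mountain bronze" → head "bronze", modifier "mountain".
"winter bell priest" → head "priest" (specifically "bell priest"), modifier "winter".
"bell priest" → head "priest", modifier "bell".
Putting it together: [[citadel [[mountain bronze] mill]] [winter [bell priest]]].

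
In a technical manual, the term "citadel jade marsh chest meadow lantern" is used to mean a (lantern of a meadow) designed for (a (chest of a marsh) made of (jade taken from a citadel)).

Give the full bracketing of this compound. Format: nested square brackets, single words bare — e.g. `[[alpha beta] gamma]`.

Whole compound: head "lantern" (specifically "meadow lantern"), modifier "citadel jade marsh chest".
"citadel jade marsh chest" → head "chest" (specifically "marsh chest"), modifier "citadel jade".
"citadel jade" → head "jade", modifier "citadel".
"marsh chest" → head "chest", modifier "marsh".
"meadow lantern" → head "lantern", modifier "meadow".
So the structure is [[[citadel jade] [marsh chest]] [meadow lantern]].

[[[citadel jade] [marsh chest]] [meadow lantern]]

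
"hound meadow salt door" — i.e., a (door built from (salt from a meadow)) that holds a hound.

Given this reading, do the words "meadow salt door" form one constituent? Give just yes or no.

yes

The paraphrase groups the words so that "meadow salt door" is one unit: it corresponds to a single parenthesized sub-phrase.
The full structure is [hound [[meadow salt] door]], in which [meadow salt door] is a constituent.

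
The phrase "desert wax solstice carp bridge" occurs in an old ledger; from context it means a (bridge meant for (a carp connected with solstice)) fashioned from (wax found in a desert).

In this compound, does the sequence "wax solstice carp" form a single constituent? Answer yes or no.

no

The top-level split is [desert wax] [solstice carp bridge]; the full structure is [[desert wax] [[solstice carp] bridge]].
"wax solstice carp" straddles a constituent boundary, so it is not a single unit.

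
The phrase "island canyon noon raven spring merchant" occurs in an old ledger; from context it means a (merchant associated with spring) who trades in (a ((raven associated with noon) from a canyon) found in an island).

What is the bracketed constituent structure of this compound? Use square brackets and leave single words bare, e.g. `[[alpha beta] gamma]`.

Overall it is a kind of merchant (specifically "spring merchant"); the modifier is "island canyon noon raven".
Within "island canyon noon raven", the head is "raven" (specifically "canyon noon raven") and the modifier is "island".
Within "canyon noon raven", the head is "raven" (specifically "noon raven") and the modifier is "canyon".
Within "noon raven", the head is "raven" and the modifier is "noon".
Within "spring merchant", the head is "merchant" and the modifier is "spring".
So the structure is [[island [canyon [noon raven]]] [spring merchant]].

[[island [canyon [noon raven]]] [spring merchant]]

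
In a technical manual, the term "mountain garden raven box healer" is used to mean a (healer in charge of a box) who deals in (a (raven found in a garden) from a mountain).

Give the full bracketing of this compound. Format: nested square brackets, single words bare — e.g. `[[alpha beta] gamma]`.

[[mountain [garden raven]] [box healer]]

The outermost head in the paraphrase is "healer" (specifically "box healer"), modified by "mountain garden raven".
"mountain garden raven" → head "raven" (specifically "garden raven"), modifier "mountain".
"garden raven" → head "raven", modifier "garden".
"box healer" → head "healer", modifier "box".
Putting it together: [[mountain [garden raven]] [box healer]].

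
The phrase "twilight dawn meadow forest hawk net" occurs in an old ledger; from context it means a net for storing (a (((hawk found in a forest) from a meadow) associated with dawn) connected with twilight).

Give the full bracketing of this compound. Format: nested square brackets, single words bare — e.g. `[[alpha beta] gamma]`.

Whole compound: head "net", modifier "twilight dawn meadow forest hawk".
"twilight dawn meadow forest hawk" → head "hawk" (specifically "dawn meadow forest hawk"), modifier "twilight".
"dawn meadow forest hawk" → head "hawk" (specifically "meadow forest hawk"), modifier "dawn".
"meadow forest hawk" → head "hawk" (specifically "forest hawk"), modifier "meadow".
"forest hawk" → head "hawk", modifier "forest".
So the structure is [[twilight [dawn [meadow [forest hawk]]]] net].

[[twilight [dawn [meadow [forest hawk]]]] net]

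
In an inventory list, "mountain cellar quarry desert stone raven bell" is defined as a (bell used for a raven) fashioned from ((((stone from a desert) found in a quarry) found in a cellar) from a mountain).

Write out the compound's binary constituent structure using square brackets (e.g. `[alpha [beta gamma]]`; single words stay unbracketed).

Overall it is a kind of bell (specifically "raven bell"); the modifier is "mountain cellar quarry desert stone".
"mountain cellar quarry desert stone" → head "stone" (specifically "cellar quarry desert stone"), modifier "mountain".
"cellar quarry desert stone" → head "stone" (specifically "quarry desert stone"), modifier "cellar".
"quarry desert stone" → head "stone" (specifically "desert stone"), modifier "quarry".
"desert stone" → head "stone", modifier "desert".
"raven bell" → head "bell", modifier "raven".
Assembled: [[mountain [cellar [quarry [desert stone]]]] [raven bell]].

[[mountain [cellar [quarry [desert stone]]]] [raven bell]]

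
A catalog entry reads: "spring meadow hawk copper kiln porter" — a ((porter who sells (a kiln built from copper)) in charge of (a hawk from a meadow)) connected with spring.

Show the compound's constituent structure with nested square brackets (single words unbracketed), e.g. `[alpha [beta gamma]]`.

[spring [[meadow hawk] [[copper kiln] porter]]]

Whole compound: head "porter" (specifically "meadow hawk copper kiln porter"), modifier "spring".
Inside "meadow hawk copper kiln porter": head "porter" (specifically "copper kiln porter"), modifier "meadow hawk".
Inside "meadow hawk": head "hawk", modifier "meadow".
Inside "copper kiln porter": head "porter", modifier "copper kiln".
Inside "copper kiln": head "kiln", modifier "copper".
Assembled: [spring [[meadow hawk] [[copper kiln] porter]]].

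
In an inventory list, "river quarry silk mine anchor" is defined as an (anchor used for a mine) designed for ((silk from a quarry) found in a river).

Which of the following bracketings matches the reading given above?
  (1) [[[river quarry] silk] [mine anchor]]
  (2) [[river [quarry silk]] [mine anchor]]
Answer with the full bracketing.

The paraphrase's head is the "anchor" part ("mine anchor"); its modifier is "river quarry silk".
That top-level split, carried through the inner groups, gives [[river [quarry silk]] [mine anchor]].

[[river [quarry silk]] [mine anchor]]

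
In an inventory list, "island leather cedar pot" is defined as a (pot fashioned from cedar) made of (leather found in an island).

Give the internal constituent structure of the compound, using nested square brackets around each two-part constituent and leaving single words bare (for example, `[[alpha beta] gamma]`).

[[island leather] [cedar pot]]

Whole compound: head "pot" (specifically "cedar pot"), modifier "island leather".
Within "island leather", the head is "leather" and the modifier is "island".
Within "cedar pot", the head is "pot" and the modifier is "cedar".
So the structure is [[island leather] [cedar pot]].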